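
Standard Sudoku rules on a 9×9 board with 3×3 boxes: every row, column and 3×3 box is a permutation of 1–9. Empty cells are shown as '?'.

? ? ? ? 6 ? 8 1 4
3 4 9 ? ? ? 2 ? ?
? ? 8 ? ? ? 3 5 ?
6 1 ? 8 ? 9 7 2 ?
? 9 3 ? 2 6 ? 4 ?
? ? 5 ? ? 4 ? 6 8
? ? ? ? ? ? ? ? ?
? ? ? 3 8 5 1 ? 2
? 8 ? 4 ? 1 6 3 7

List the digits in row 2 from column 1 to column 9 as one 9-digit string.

R2C8 = 7: row 2 has {2,3,4,9}; col 8 has {1,2,3,4,5,6}; box has {1,2,3,4,5,8} → only 7 remains.
R2C9 = 6: row 2 has {2,3,4,7,9}; col 9 has {2,4,7,8}; box has {1,2,3,4,5,7,8} → only 6 remains.
R3C9 = 9 (sole candidate).
R4C3 = 4 (sole candidate).
R5C7 = 5 (sole candidate).
R5C9 = 1 (sole candidate).
R6C7 = 9 (sole candidate).
R7C7 = 4 (sole candidate).
R7C9 = 5 (sole candidate).
R8C8 = 9 (sole candidate).
R9C3 = 2 (sole candidate).
R9C5 = 9 (sole candidate).
R1C3 = 7 (sole candidate).
R2C6 = 8: row 2 has {2,3,4,6,7,9}; col 6 has {1,4,5,6,9}; box has {6} → only 8 remains.
R4C9 = 3 (sole candidate).
R5C4 = 7 (sole candidate).
R6C4 = 1 (sole candidate).
R6C5 = 3 (sole candidate).
R7C5 = 7 (sole candidate).
R7C6 = 2 (sole candidate).
R7C8 = 8 (sole candidate).
R8C3 = 6 (sole candidate).
R9C1 = 5 (sole candidate).
R1C1 = 2 (sole candidate).
R1C2 = 5 (sole candidate).
R1C4 = 9 (sole candidate).
R1C6 = 3 (sole candidate).
R2C4 = 5: row 2 has {2,3,4,6,7,8,9}; col 4 has {1,3,4,7,8,9}; box has {3,6,8,9} → only 5 remains.
R2C5 = 1: row 2 has {2,3,4,5,6,7,8,9}; col 5 has {2,3,6,7,8,9}; box has {3,5,6,8,9} → only 1 remains.

349518276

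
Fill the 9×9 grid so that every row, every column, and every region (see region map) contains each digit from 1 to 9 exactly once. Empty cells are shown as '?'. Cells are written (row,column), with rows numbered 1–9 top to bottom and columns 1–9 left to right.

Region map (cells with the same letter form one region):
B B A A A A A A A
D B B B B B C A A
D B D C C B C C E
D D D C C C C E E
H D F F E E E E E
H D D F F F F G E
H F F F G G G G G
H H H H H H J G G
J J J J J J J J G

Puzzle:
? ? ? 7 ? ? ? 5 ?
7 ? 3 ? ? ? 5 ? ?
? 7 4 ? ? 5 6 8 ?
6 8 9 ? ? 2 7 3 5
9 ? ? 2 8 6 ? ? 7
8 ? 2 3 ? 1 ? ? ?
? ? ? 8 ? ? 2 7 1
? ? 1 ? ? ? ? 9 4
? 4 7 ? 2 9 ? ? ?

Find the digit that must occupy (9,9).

8

(5,3) = 5: row 5 has {2,6,7,8,9}; col 3 has {1,2,3,4,7,9}; region has {1,2,3,8} → only 5 remains.
(6,2) = 5: row 6 has {1,2,3,8}; col 2 has {4,7,8}; region has {2,4,6,7,8,9} → only 5 remains.
(6,8) = 6: row 6 has {1,2,3,5,8}; col 8 has {3,5,7,8,9}; region has {1,2,4,7,9} → only 6 remains.
(6,9) = 9: row 6 has {1,2,3,5,6,8}; col 9 has {1,4,5,7}; region has {3,5,6,7,8} → only 9 remains.
(7,3) = 6: row 7 has {1,2,7,8}; col 3 has {1,2,3,4,5,7,9}; region has {1,2,3,5,8} → only 6 remains.
(7,6) = 3: row 7 has {1,2,6,7,8}; col 6 has {1,2,5,6,9}; region has {1,2,4,6,7,9} → only 3 remains.
(8,6) = 7: row 8 has {1,4,9}; col 6 has {1,2,3,5,6,9}; region has {1,8,9} → only 7 remains.
(9,8) = 1: row 9 has {2,4,7,9}; col 8 has {3,5,6,7,8,9}; region has {2,4,7,9} → only 1 remains.
(9,9) = 8: row 9 has {1,2,4,7,9}; col 9 has {1,4,5,7,9}; region has {1,2,3,4,6,7,9} → only 8 remains.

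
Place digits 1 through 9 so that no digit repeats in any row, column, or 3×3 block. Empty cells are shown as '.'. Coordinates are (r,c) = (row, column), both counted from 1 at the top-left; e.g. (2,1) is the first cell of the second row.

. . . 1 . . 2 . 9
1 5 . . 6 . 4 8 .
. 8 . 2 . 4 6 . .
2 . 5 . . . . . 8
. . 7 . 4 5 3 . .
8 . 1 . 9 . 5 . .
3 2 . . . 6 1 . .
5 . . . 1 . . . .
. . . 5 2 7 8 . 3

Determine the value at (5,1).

6

(2,9) = 7: row 2 has {1,4,5,6,8}; col 9 has {3,8,9}; box has {2,4,6,8,9} → only 7 remains.
(7,5) = 8: row 7 has {1,2,3,6}; col 5 has {1,2,4,6,9}; box has {1,2,5,6,7} → only 8 remains.
(1,6) = 8: in row 1, 8 can only go here (every other open cell in that row sees an 8).
(2,3) = 2: in row 2, 2 can only go here (every other open cell in that row sees a 2).
(5,4) = 8: in row 5, 8 can only go here (every other open cell in that row sees an 8).
(7,8) = 7: in row 7, 7 can only go here (every other open cell in that row sees a 7).
(8,7) = 9: row 8 has {1,5}; col 7 has {1,2,3,4,5,6,8}; box has {1,3,7,8} → only 9 remains.
(4,7) = 7: row 4 has {2,5,8}; col 7 has {1,2,3,4,5,6,8,9}; box has {3,5,8} → only 7 remains.
(8,6) = 3: row 8 has {1,5,9}; col 6 has {4,5,6,7,8}; box has {1,2,5,6,7,8} → only 3 remains.
(2,6) = 9: row 2 has {1,2,4,5,6,7,8}; col 6 has {3,4,5,6,7,8}; box has {1,2,4,6,8} → only 9 remains.
(4,5) = 3: row 4 has {2,5,7,8}; col 5 has {1,2,4,6,8,9}; box has {4,5,8,9} → only 3 remains.
(4,6) = 1: row 4 has {2,3,5,7,8}; col 6 has {3,4,5,6,7,8,9}; box has {3,4,5,8,9} → only 1 remains.
(6,6) = 2: row 6 has {1,5,8,9}; col 6 has {1,3,4,5,6,7,8,9}; box has {1,3,4,5,8,9} → only 2 remains.
(8,4) = 4: row 8 has {1,3,5,9}; col 4 has {1,2,5,8}; box has {1,2,3,5,6,7,8} → only 4 remains.
(2,4) = 3: row 2 has {1,2,4,5,6,7,8,9}; col 4 has {1,2,4,5,8}; box has {1,2,4,6,8,9} → only 3 remains.
(4,4) = 6: row 4 has {1,2,3,5,7,8}; col 4 has {1,2,3,4,5,8}; box has {1,2,3,4,5,8,9} → only 6 remains.
(6,4) = 7: row 6 has {1,2,5,8,9}; col 4 has {1,2,3,4,5,6,8}; box has {1,2,3,4,5,6,8,9} → only 7 remains.
(7,4) = 9: row 7 has {1,2,3,6,7,8}; col 4 has {1,2,3,4,5,6,7,8}; box has {1,2,3,4,5,6,7,8} → only 9 remains.
(7,3) = 4: row 7 has {1,2,3,6,7,8,9}; col 3 has {1,2,5,7}; box has {2,3,5} → only 4 remains.
(7,9) = 5: row 7 has {1,2,3,4,6,7,8,9}; col 9 has {3,7,8,9}; box has {1,3,7,8,9} → only 5 remains.
(3,9) = 1: row 3 has {2,4,6,8}; col 9 has {3,5,7,8,9}; box has {2,4,6,7,8,9} → only 1 remains.
(5,8) = 1: in row 5, 1 can only go here (every other open cell in that row sees a 1).
(5,9) = 2: in row 5, 2 can only go here (every other open cell in that row sees a 2).
(8,9) = 6: row 8 has {1,3,4,5,9}; col 9 has {1,2,3,5,7,8,9}; box has {1,3,5,7,8,9} → only 6 remains.
(9,8) = 4: row 9 has {2,3,5,7,8}; col 8 has {1,7,8}; box has {1,3,5,6,7,8,9} → only 4 remains.
(4,8) = 9: row 4 has {1,2,3,5,6,7,8}; col 8 has {1,4,7,8}; box has {1,2,3,5,7,8} → only 9 remains.
(6,8) = 6: row 6 has {1,2,5,7,8,9}; col 8 has {1,4,7,8,9}; box has {1,2,3,5,7,8,9} → only 6 remains.
(6,9) = 4: row 6 has {1,2,5,6,7,8,9}; col 9 has {1,2,3,5,6,7,8,9}; box has {1,2,3,5,6,7,8,9} → only 4 remains.
(8,2) = 7: row 8 has {1,3,4,5,6,9}; col 2 has {2,5,8}; box has {2,3,4,5} → only 7 remains.
(8,3) = 8: row 8 has {1,3,4,5,6,7,9}; col 3 has {1,2,4,5,7}; box has {2,3,4,5,7} → only 8 remains.
(8,8) = 2: row 8 has {1,3,4,5,6,7,8,9}; col 8 has {1,4,6,7,8,9}; box has {1,3,4,5,6,7,8,9} → only 2 remains.
(4,2) = 4: row 4 has {1,2,3,5,6,7,8,9}; col 2 has {2,5,7,8}; box has {1,2,5,7,8} → only 4 remains.
(6,2) = 3: row 6 has {1,2,4,5,6,7,8,9}; col 2 has {2,4,5,7,8}; box has {1,2,4,5,7,8} → only 3 remains.
(1,2) = 6: row 1 has {1,2,8,9}; col 2 has {2,3,4,5,7,8}; box has {1,2,5,8} → only 6 remains.
(1,3) = 3: row 1 has {1,2,6,8,9}; col 3 has {1,2,4,5,7,8}; box has {1,2,5,6,8} → only 3 remains.
(1,8) = 5: row 1 has {1,2,3,6,8,9}; col 8 has {1,2,4,6,7,8,9}; box has {1,2,4,6,7,8,9} → only 5 remains.
(3,3) = 9: row 3 has {1,2,4,6,8}; col 3 has {1,2,3,4,5,7,8}; box has {1,2,3,5,6,8} → only 9 remains.
(3,8) = 3: row 3 has {1,2,4,6,8,9}; col 8 has {1,2,4,5,6,7,8,9}; box has {1,2,4,5,6,7,8,9} → only 3 remains.
(5,2) = 9: row 5 has {1,2,3,4,5,7,8}; col 2 has {2,3,4,5,6,7,8}; box has {1,2,3,4,5,7,8} → only 9 remains.
(9,2) = 1: row 9 has {2,3,4,5,7,8}; col 2 has {2,3,4,5,6,7,8,9}; box has {2,3,4,5,7,8} → only 1 remains.
(9,3) = 6: row 9 has {1,2,3,4,5,7,8}; col 3 has {1,2,3,4,5,7,8,9}; box has {1,2,3,4,5,7,8} → only 6 remains.
(1,5) = 7: row 1 has {1,2,3,5,6,8,9}; col 5 has {1,2,3,4,6,8,9}; box has {1,2,3,4,6,8,9} → only 7 remains.
(3,1) = 7: row 3 has {1,2,3,4,6,8,9}; col 1 has {1,2,3,5,8}; box has {1,2,3,5,6,8,9} → only 7 remains.
(3,5) = 5: row 3 has {1,2,3,4,6,7,8,9}; col 5 has {1,2,3,4,6,7,8,9}; box has {1,2,3,4,6,7,8,9} → only 5 remains.
(5,1) = 6: row 5 has {1,2,3,4,5,7,8,9}; col 1 has {1,2,3,5,7,8}; box has {1,2,3,4,5,7,8,9} → only 6 remains.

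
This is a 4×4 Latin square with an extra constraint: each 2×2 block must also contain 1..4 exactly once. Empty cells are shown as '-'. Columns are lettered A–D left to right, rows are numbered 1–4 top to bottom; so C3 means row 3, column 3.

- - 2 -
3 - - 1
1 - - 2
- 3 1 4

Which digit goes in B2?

2

A1 = 4: row 1 has {2}; col 1 has {1,3}; box has {3} → only 4 remains.
B1 = 1: row 1 has {2,4}; col 2 has {3}; box has {3,4} → only 1 remains.
D1 = 3: row 1 has {1,2,4}; col 4 has {1,2,4}; box has {1,2} → only 3 remains.
B2 = 2: row 2 has {1,3}; col 2 has {1,3}; box has {1,3,4} → only 2 remains.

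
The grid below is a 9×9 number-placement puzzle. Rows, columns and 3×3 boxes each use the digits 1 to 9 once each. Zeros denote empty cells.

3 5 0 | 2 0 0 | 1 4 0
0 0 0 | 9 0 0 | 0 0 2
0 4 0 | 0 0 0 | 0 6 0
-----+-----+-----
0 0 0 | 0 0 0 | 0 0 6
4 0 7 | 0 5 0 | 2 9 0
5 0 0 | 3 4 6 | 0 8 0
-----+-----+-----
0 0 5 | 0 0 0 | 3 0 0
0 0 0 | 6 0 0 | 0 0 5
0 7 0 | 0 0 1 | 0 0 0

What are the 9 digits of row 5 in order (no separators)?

467158293

r5c6 = 8: row 5 has {2,4,5,7,9}; col 6 has {1,6}; box has {3,4,5,6} → only 8 remains.
r6c7 = 7 (sole candidate).
r6c9 = 1 (sole candidate).
r9c8 = 2 (sole candidate).
r1c6 = 7 (sole candidate).
r5c4 = 1: row 5 has {2,4,5,7,8,9}; col 4 has {2,3,6,9}; box has {3,4,5,6,8} → only 1 remains.
r5c9 = 3: row 5 has {1,2,4,5,7,8,9}; col 9 has {1,2,5,6}; box has {1,2,6,7,8,9} → only 3 remains.
r4c4 = 7 (sole candidate).
r4c8 = 5 (sole candidate).
r5c2 = 6: row 5 has {1,2,3,4,5,7,8,9}; col 2 has {4,5,7}; box has {4,5,7} → only 6 remains.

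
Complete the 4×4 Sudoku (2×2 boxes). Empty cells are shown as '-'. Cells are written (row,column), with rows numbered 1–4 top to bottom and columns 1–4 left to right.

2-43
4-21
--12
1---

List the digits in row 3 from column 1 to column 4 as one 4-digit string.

3412

(1,2) = 1 (sole candidate).
(2,2) = 3 (sole candidate).
(3,1) = 3: row 3 has {1,2}; col 1 has {1,2,4}; box has {1} → only 3 remains.
(3,2) = 4: row 3 has {1,2,3}; col 2 has {1,3}; box has {1,3} → only 4 remains.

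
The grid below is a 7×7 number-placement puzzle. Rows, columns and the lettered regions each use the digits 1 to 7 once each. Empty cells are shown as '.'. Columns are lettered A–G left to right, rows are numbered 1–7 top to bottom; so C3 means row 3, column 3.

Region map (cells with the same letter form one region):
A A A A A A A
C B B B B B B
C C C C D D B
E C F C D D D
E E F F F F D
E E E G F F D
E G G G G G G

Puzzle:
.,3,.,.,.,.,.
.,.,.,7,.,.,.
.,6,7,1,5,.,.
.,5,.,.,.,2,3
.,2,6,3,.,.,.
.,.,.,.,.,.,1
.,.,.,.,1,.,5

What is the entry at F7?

F3 = 4 (sole candidate).
G3 = 2 (sole candidate).
D4 = 4 (sole candidate).
G5 = 7 (sole candidate).
A3 = 3 (sole candidate).
C4 = 1 (sole candidate).
E4 = 6 (sole candidate).
E5 = 4 (sole candidate).
F5 = 5 (sole candidate).
F6 = 7 (sole candidate).
A2 = 2 (sole candidate).
E2 = 3 (sole candidate).
A4 = 7 (sole candidate).
A5 = 1 (sole candidate).
B6 = 4 (sole candidate).
E6 = 2 (sole candidate).
A7 = 6 (sole candidate).
B7 = 7 (sole candidate).
D7 = 2 (sole candidate).
F7 = 3: row 7 has {1,2,5,6,7}; col 6 has {2,4,5,7}; region has {1,2,5,7} → only 3 remains.

3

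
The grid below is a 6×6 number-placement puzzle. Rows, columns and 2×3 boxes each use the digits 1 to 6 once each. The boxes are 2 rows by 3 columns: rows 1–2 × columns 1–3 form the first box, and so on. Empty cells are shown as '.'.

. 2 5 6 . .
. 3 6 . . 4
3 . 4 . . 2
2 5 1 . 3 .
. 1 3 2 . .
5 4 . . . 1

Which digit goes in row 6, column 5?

6

row 1, column 5 = 1 (sole candidate).
row 1, column 6 = 3 (sole candidate).
row 2, column 1 = 1 (sole candidate).
row 2, column 4 = 5 (sole candidate).
row 2, column 5 = 2 (sole candidate).
row 3, column 2 = 6 (sole candidate).
row 3, column 4 = 1 (sole candidate).
row 3, column 5 = 5 (sole candidate).
row 4, column 4 = 4 (sole candidate).
row 4, column 6 = 6 (sole candidate).
row 5, column 1 = 6 (sole candidate).
row 5, column 5 = 4 (sole candidate).
row 5, column 6 = 5 (sole candidate).
row 6, column 3 = 2 (sole candidate).
row 6, column 4 = 3 (sole candidate).
row 6, column 5 = 6: row 6 has {1,2,3,4,5}; col 5 has {1,2,3,4,5}; box has {1,2,3,4,5} → only 6 remains.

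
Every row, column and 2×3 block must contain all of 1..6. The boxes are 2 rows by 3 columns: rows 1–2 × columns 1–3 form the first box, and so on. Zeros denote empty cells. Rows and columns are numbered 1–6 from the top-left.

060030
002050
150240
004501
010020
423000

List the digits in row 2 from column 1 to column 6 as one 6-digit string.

r1c1 = 5 (sole candidate).
r1c3 = 1 (sole candidate).
r1c4 = 4 (sole candidate).
r1c6 = 2 (sole candidate).
r2c1 = 3: row 2 has {2,5}; col 1 has {1,4,5}; box has {1,2,5,6} → only 3 remains.
r2c2 = 4: row 2 has {2,3,5}; col 2 has {1,2,5,6}; box has {1,2,3,5,6} → only 4 remains.
r2c6 = 6: row 2 has {2,3,4,5}; col 6 has {1,2}; box has {2,3,4,5} → only 6 remains.
r3c3 = 6 (sole candidate).
r3c6 = 3 (sole candidate).
r4c1 = 2 (sole candidate).
r4c2 = 3 (sole candidate).
r4c5 = 6 (sole candidate).
r5c1 = 6 (sole candidate).
r5c3 = 5 (sole candidate).
r5c4 = 3 (sole candidate).
r5c6 = 4 (sole candidate).
r6c5 = 1 (sole candidate).
r6c6 = 5 (sole candidate).
r2c4 = 1: row 2 has {2,3,4,5,6}; col 4 has {2,3,4,5}; box has {2,3,4,5,6} → only 1 remains.

342156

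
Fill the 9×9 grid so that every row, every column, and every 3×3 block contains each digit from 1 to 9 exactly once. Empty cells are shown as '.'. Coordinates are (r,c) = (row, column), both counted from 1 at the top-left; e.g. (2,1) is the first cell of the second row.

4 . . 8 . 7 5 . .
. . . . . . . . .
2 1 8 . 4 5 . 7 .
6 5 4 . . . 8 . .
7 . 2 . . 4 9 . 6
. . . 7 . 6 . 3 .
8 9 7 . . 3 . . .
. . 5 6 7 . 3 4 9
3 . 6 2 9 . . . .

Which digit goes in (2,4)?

3

(3,7) = 6 (sole candidate).
(3,9) = 3 (sole candidate).
(6,2) = 8 (sole candidate).
(8,1) = 1 (sole candidate).
(8,2) = 2 (sole candidate).
(8,6) = 8 (sole candidate).
(9,2) = 4 (sole candidate).
(9,6) = 1 (sole candidate).
(9,7) = 7 (sole candidate).
(3,4) = 9 (sole candidate).
(5,2) = 3 (sole candidate).
(6,1) = 9 (sole candidate).
(6,3) = 1 (sole candidate).
(7,5) = 5 (sole candidate).
(1,2) = 6 (sole candidate).
(2,1) = 5 (sole candidate).
(2,2) = 7 (sole candidate).
(2,6) = 2 (sole candidate).
(4,6) = 9 (sole candidate).
(6,5) = 2 (sole candidate).
(6,7) = 4 (sole candidate).
(6,9) = 5 (sole candidate).
(7,4) = 4 (sole candidate).
(9,9) = 8 (sole candidate).
(2,7) = 1 (sole candidate).
(2,9) = 4 (sole candidate).
(5,8) = 1 (sole candidate).
(7,7) = 2 (sole candidate).
(7,8) = 6 (sole candidate).
(7,9) = 1 (sole candidate).
(9,8) = 5 (sole candidate).
(1,9) = 2 (sole candidate).
(2,4) = 3: row 2 has {1,2,4,5,7}; col 4 has {2,4,6,7,8,9}; box has {2,4,5,7,8,9} → only 3 remains.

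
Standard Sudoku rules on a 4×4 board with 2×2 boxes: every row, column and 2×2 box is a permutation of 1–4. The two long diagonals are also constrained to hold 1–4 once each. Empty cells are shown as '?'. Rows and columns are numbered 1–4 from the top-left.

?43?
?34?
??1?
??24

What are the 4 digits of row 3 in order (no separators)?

4213

R1C1 = 2 (sole candidate).
R1C4 = 1 (sole candidate).
R2C1 = 1 (sole candidate).
R2C4 = 2 (sole candidate).
R3C2 = 2: row 3 has {1}; col 2 has {3,4}; box has {}; anti-diagonal has {1,4} → only 2 remains.
R3C4 = 3: row 3 has {1,2}; col 4 has {1,2,4}; box has {1,2,4} → only 3 remains.
R4C1 = 3 (sole candidate).
R4C2 = 1 (sole candidate).
R3C1 = 4: row 3 has {1,2,3}; col 1 has {1,2,3}; box has {1,2,3} → only 4 remains.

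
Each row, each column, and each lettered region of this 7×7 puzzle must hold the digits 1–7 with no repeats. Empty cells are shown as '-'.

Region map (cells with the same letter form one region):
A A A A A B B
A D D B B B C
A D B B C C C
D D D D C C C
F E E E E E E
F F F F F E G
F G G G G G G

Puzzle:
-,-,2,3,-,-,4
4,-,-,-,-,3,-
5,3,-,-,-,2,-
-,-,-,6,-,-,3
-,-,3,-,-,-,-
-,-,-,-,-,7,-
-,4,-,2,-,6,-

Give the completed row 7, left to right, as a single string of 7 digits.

R1C6 = 5: in row 1, 5 can only go here (every other open cell in that row sees a 5).
R3C5 = 4: in row 3, 4 can only go here (every other open cell in that row sees a 4).
R4C6 = 1: row 4 has {3,6}; col 6 has {2,3,5,6,7}; region has {2,3,4} → only 1 remains.
R5C6 = 4: row 5 has {3}; col 6 has {1,2,3,5,6,7}; region has {3,7} → only 4 remains.
R4C3 = 4: in row 4, 4 can only go here (every other open cell in that row sees a 4).
R5C1 = 7: in row 5, 7 can only go here (every other open cell in that row sees a 7).
R4C1 = 2: row 4 has {1,3,4,6}; col 1 has {4,5,7}; region has {3,4,6} → only 2 remains.
R2C5 = 2: in row 2, 2 can only go here (every other open cell in that row sees a 2).
R2C7 = 6: in row 2, 6 can only go here (every other open cell in that row sees a 6).
R3C7 = 7: row 3 has {2,3,4,5}; col 7 has {3,4,6}; region has {1,2,3,4,6} → only 7 remains.
R4C5 = 5: row 4 has {1,2,3,4,6}; col 5 has {2,4}; region has {1,2,3,4,6,7} → only 5 remains.
R3C4 = 1: row 3 has {2,3,4,5,7}; col 4 has {2,3,6}; region has {2,3,4,5} → only 1 remains.
R4C2 = 7: row 4 has {1,2,3,4,5,6}; col 2 has {3,4}; region has {2,3,4,6} → only 7 remains.
R5C4 = 5: row 5 has {3,4,7}; col 4 has {1,2,3,6}; region has {3,4,7} → only 5 remains.
R6C4 = 4: row 6 has {7}; col 4 has {1,2,3,5,6}; region has {7} → only 4 remains.
R2C4 = 7: row 2 has {2,3,4,6}; col 4 has {1,2,3,4,5,6}; region has {1,2,3,4,5} → only 7 remains.
R3C3 = 6: row 3 has {1,2,3,4,5,7}; col 3 has {2,3,4}; region has {1,2,3,4,5,7} → only 6 remains.
R1C5 = 7: in row 1, 7 can only go here (every other open cell in that row sees a 7).
R6C2 = 2: in row 6, 2 can only go here (every other open cell in that row sees a 2).
R5C7 = 2: in row 5, 2 can only go here (every other open cell in that row sees a 2).
R7C3 = 7: in row 7, 7 can only go here (every other open cell in that row sees a 7).
R7C7 = 5: in row 7, 5 can only go here (every other open cell in that row sees a 5).
R6C7 = 1: row 6 has {2,4,7}; col 7 has {2,3,4,5,6,7}; region has {2,4,5,6,7} → only 1 remains.
R7C5 = 3: row 7 has {2,4,5,6,7}; col 5 has {2,4,5,7}; region has {1,2,4,5,6,7} → only 3 remains.
R6C3 = 5: row 6 has {1,2,4,7}; col 3 has {2,3,4,6,7}; region has {2,4,7} → only 5 remains.
R6C5 = 6: row 6 has {1,2,4,5,7}; col 5 has {2,3,4,5,7}; region has {2,4,5,7} → only 6 remains.
R7C1 = 1: row 7 has {2,3,4,5,6,7}; col 1 has {2,4,5,7}; region has {2,4,5,6,7} → only 1 remains.

1472365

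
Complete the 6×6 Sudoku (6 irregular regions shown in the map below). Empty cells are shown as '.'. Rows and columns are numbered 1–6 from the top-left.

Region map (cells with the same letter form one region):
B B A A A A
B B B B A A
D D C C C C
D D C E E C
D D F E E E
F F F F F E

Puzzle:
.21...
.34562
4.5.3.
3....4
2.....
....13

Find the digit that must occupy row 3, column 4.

2

row 1, column 1 = 6: row 1 has {1,2}; col 1 has {2,3,4}; region has {2,3,4,5} → only 6 remains.
row 1, column 6 = 5: row 1 has {1,2,6}; col 6 has {2,3,4}; region has {1,2,6} → only 5 remains.
row 2, column 1 = 1: row 2 has {2,3,4,5,6}; col 1 has {2,3,4,6}; region has {2,3,4,5,6} → only 1 remains.
row 6, column 1 = 5: row 6 has {1,3}; col 1 has {1,2,3,4,6}; region has {1} → only 5 remains.
row 1, column 5 = 4: row 1 has {1,2,5,6}; col 5 has {1,3,6}; region has {1,2,5,6} → only 4 remains.
row 5, column 5 = 5: row 5 has {2}; col 5 has {1,3,4,6}; region has {3} → only 5 remains.
row 1, column 4 = 3: row 1 has {1,2,4,5,6}; col 4 has {5}; region has {1,2,4,5,6} → only 3 remains.
row 4, column 5 = 2: row 4 has {3,4}; col 5 has {1,3,4,5,6}; region has {3,5} → only 2 remains.
row 4, column 3 = 6: row 4 has {2,3,4}; col 3 has {1,4,5}; region has {3,4,5} → only 6 remains.
row 4, column 4 = 1: row 4 has {2,3,4,6}; col 4 has {3,5}; region has {2,3,5} → only 1 remains.
row 5, column 3 = 3: row 5 has {2,5}; col 3 has {1,4,5,6}; region has {1,5} → only 3 remains.
row 5, column 6 = 6: row 5 has {2,3,5}; col 6 has {2,3,4,5}; region has {1,2,3,5} → only 6 remains.
row 6, column 3 = 2: row 6 has {1,3,5}; col 3 has {1,3,4,5,6}; region has {1,3,5} → only 2 remains.
row 3, column 4 = 2: row 3 has {3,4,5}; col 4 has {1,3,5}; region has {3,4,5,6} → only 2 remains.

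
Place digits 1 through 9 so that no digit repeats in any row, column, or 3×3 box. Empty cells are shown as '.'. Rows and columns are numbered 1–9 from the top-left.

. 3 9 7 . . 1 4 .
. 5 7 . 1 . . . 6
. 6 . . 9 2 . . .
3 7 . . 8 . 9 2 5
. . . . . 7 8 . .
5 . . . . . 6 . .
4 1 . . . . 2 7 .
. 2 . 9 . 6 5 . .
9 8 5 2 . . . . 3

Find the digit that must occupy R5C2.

9

R2C7 = 3 (sole candidate).
R3C7 = 7 (sole candidate).
R3C9 = 8 (sole candidate).
R7C9 = 9 (sole candidate).
R8C1 = 7 (sole candidate).
R8C3 = 3 (sole candidate).
R8C5 = 4 (sole candidate).
R8C9 = 1 (sole candidate).
R9C5 = 7 (sole candidate).
R9C6 = 1 (sole candidate).
R9C7 = 4 (sole candidate).
R9C8 = 6 (sole candidate).
R1C9 = 2 (sole candidate).
R2C8 = 9 (sole candidate).
R3C1 = 1 (sole candidate).
R3C3 = 4 (sole candidate).
R3C8 = 5 (sole candidate).
R4C6 = 4 (sole candidate).
R5C9 = 4 (sole candidate).
R6C9 = 7 (sole candidate).
R7C3 = 6 (sole candidate).
R8C8 = 8 (sole candidate).
R1C1 = 8 (sole candidate).
R1C6 = 5 (sole candidate).
R2C1 = 2 (sole candidate).
R2C6 = 8 (sole candidate).
R3C4 = 3 (sole candidate).
R4C3 = 1 (sole candidate).
R4C4 = 6 (sole candidate).
R5C1 = 6 (sole candidate).
R5C2 = 9: row 5 has {4,6,7,8}; col 2 has {1,2,3,5,6,7,8}; box has {1,3,5,6,7} → only 9 remains.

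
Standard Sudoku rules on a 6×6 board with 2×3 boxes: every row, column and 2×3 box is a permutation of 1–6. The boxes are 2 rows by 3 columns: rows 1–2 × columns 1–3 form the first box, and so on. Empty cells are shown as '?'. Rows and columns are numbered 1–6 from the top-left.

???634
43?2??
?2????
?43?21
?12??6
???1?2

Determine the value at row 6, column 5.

5

row 1, column 2 = 5 (sole candidate).
row 1, column 3 = 1 (sole candidate).
row 2, column 3 = 6 (sole candidate).
row 2, column 6 = 5 (sole candidate).
row 3, column 3 = 5 (sole candidate).
row 3, column 6 = 3 (sole candidate).
row 4, column 1 = 6 (sole candidate).
row 4, column 4 = 5 (sole candidate).
row 6, column 2 = 6 (sole candidate).
row 6, column 3 = 4 (sole candidate).
row 6, column 5 = 5: row 6 has {1,2,4,6}; col 5 has {2,3}; box has {1,2,6} → only 5 remains.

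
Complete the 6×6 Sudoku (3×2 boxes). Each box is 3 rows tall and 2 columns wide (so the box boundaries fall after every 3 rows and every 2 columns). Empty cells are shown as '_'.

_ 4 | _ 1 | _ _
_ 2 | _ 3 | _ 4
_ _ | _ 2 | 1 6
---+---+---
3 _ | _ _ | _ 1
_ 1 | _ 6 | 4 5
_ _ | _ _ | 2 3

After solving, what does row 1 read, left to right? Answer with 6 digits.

645132

row 1, column 6 = 2: row 1 has {1,4}; col 6 has {1,3,4,5,6}; box has {1,4,6} → only 2 remains.
row 2, column 5 = 5: row 2 has {2,3,4}; col 5 has {1,2,4}; box has {1,2,4,6} → only 5 remains.
row 3, column 1 = 5: row 3 has {1,2,6}; col 1 has {3}; box has {2,4} → only 5 remains.
row 3, column 2 = 3: row 3 has {1,2,5,6}; col 2 has {1,2,4}; box has {2,4,5} → only 3 remains.
row 3, column 3 = 4: row 3 has {1,2,3,5,6}; col 3 has {}; box has {1,2,3} → only 4 remains.
row 4, column 5 = 6: row 4 has {1,3}; col 5 has {1,2,4,5}; box has {1,2,3,4,5} → only 6 remains.
row 5, column 1 = 2: row 5 has {1,4,5,6}; col 1 has {3,5}; box has {1,3} → only 2 remains.
row 5, column 3 = 3: row 5 has {1,2,4,5,6}; col 3 has {4}; box has {6} → only 3 remains.
row 1, column 1 = 6: row 1 has {1,2,4}; col 1 has {2,3,5}; box has {2,3,4,5} → only 6 remains.
row 1, column 3 = 5: row 1 has {1,2,4,6}; col 3 has {3,4}; box has {1,2,3,4} → only 5 remains.
row 1, column 5 = 3: row 1 has {1,2,4,5,6}; col 5 has {1,2,4,5,6}; box has {1,2,4,5,6} → only 3 remains.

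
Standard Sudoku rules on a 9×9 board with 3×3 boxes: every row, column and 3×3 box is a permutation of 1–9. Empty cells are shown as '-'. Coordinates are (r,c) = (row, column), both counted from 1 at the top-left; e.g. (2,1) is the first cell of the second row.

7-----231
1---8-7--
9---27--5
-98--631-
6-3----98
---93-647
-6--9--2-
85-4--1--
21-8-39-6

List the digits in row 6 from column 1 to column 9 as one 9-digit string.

521938647

(2,8) = 6: row 2 has {1,7,8}; col 8 has {1,2,3,4,9}; box has {1,2,3,5,7} → only 6 remains.
(3,8) = 8: row 3 has {2,5,7,9}; col 8 has {1,2,3,4,6,9}; box has {1,2,3,5,6,7} → only 8 remains.
(4,9) = 2: row 4 has {1,3,6,8,9}; col 9 has {1,5,6,7,8}; box has {1,3,4,6,7,8,9} → only 2 remains.
(5,7) = 5: row 5 has {3,6,8,9}; col 7 has {1,2,3,6,7,9}; box has {1,2,3,4,6,7,8,9} → only 5 remains.
(6,1) = 5: row 6 has {3,4,6,7,9}; col 1 has {1,2,6,7,8,9}; box has {3,6,8,9} → only 5 remains.
(6,2) = 2: row 6 has {3,4,5,6,7,9}; col 2 has {1,5,6,9}; box has {3,5,6,8,9} → only 2 remains.
(6,3) = 1: row 6 has {2,3,4,5,6,7,9}; col 3 has {3,8}; box has {2,3,5,6,8,9} → only 1 remains.
(6,6) = 8: row 6 has {1,2,3,4,5,6,7,9}; col 6 has {3,6,7}; box has {3,6,9} → only 8 remains.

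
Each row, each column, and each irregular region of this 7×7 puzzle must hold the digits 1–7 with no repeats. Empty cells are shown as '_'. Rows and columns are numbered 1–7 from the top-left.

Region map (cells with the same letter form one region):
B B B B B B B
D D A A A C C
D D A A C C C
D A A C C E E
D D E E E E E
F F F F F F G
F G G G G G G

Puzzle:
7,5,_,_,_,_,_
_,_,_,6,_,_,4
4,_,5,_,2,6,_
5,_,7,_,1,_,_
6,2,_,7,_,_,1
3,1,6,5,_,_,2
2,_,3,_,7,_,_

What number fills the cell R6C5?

4

R2C1 = 1 (sole candidate).
R2C3 = 2 (sole candidate).
R2C5 = 3 (sole candidate).
R3C4 = 1 (sole candidate).
R4C2 = 4 (sole candidate).
R4C4 = 3 (sole candidate).
R4C6 = 2 (sole candidate).
R4C7 = 6 (sole candidate).
R5C3 = 4 (sole candidate).
R5C5 = 5 (sole candidate).
R5C6 = 3 (sole candidate).
R6C5 = 4: row 6 has {1,2,3,5,6}; col 5 has {1,2,3,5,7}; region has {1,2,3,5,6} → only 4 remains.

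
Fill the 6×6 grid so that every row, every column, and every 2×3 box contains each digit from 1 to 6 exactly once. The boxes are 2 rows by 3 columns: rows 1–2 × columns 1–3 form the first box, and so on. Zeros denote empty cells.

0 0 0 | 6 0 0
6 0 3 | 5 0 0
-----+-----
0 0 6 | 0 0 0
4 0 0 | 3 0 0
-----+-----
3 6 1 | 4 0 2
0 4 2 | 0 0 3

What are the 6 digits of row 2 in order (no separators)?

r4c3 = 5: row 4 has {3,4}; col 3 has {1,2,3,6}; box has {4,6} → only 5 remains.
r5c5 = 5: row 5 has {1,2,3,4,6}; col 5 has {}; box has {2,3,4} → only 5 remains.
r6c1 = 5: row 6 has {2,3,4}; col 1 has {3,4,6}; box has {1,2,3,4,6} → only 5 remains.
r6c4 = 1: row 6 has {2,3,4,5}; col 4 has {3,4,5,6}; box has {2,3,4,5} → only 1 remains.
r6c5 = 6: row 6 has {1,2,3,4,5}; col 5 has {5}; box has {1,2,3,4,5} → only 6 remains.
r1c3 = 4: row 1 has {6}; col 3 has {1,2,3,5,6}; box has {3,6} → only 4 remains.
r1c6 = 1: row 1 has {4,6}; col 6 has {2,3}; box has {5,6} → only 1 remains.
r2c6 = 4: row 2 has {3,5,6}; col 6 has {1,2,3}; box has {1,5,6} → only 4 remains.
r3c4 = 2: row 3 has {6}; col 4 has {1,3,4,5,6}; box has {3} → only 2 remains.
r3c6 = 5: row 3 has {2,6}; col 6 has {1,2,3,4}; box has {2,3} → only 5 remains.
r4c5 = 1: row 4 has {3,4,5}; col 5 has {5,6}; box has {2,3,5} → only 1 remains.
r4c6 = 6: row 4 has {1,3,4,5}; col 6 has {1,2,3,4,5}; box has {1,2,3,5} → only 6 remains.
r1c1 = 2: row 1 has {1,4,6}; col 1 has {3,4,5,6}; box has {3,4,6} → only 2 remains.
r1c2 = 5: row 1 has {1,2,4,6}; col 2 has {4,6}; box has {2,3,4,6} → only 5 remains.
r1c5 = 3: row 1 has {1,2,4,5,6}; col 5 has {1,5,6}; box has {1,4,5,6} → only 3 remains.
r2c2 = 1: row 2 has {3,4,5,6}; col 2 has {4,5,6}; box has {2,3,4,5,6} → only 1 remains.
r2c5 = 2: row 2 has {1,3,4,5,6}; col 5 has {1,3,5,6}; box has {1,3,4,5,6} → only 2 remains.

613524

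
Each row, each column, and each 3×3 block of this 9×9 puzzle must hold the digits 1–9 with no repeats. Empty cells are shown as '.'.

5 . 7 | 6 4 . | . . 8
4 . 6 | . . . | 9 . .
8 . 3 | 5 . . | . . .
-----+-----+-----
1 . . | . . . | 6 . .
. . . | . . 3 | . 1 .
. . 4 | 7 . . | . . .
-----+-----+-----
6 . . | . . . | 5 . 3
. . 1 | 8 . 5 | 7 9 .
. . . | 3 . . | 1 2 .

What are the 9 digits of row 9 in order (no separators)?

958367124

row 1, column 8 = 3: row 1 has {4,5,6,7,8}; col 8 has {1,2,9}; box has {8,9} → only 3 remains.
row 1, column 7 = 2: row 1 has {3,4,5,6,7,8}; col 7 has {1,5,6,7,9}; box has {3,8,9} → only 2 remains.
row 3, column 7 = 4: row 3 has {3,5,8}; col 7 has {1,2,5,6,7,9}; box has {2,3,8,9} → only 4 remains.
row 5, column 7 = 8: row 5 has {1,3}; col 7 has {1,2,4,5,6,7,9}; box has {1,6} → only 8 remains.
row 6, column 7 = 3: row 6 has {4,7}; col 7 has {1,2,4,5,6,7,8,9}; box has {1,6,8} → only 3 remains.
row 6, column 8 = 5: row 6 has {3,4,7}; col 8 has {1,2,3,9}; box has {1,3,6,8} → only 5 remains.
row 2, column 8 = 7: row 2 has {4,6,9}; col 8 has {1,2,3,5,9}; box has {2,3,4,8,9} → only 7 remains.
row 3, column 8 = 6: row 3 has {3,4,5,8}; col 8 has {1,2,3,5,7,9}; box has {2,3,4,7,8,9} → only 6 remains.
row 3, column 9 = 1: row 3 has {3,4,5,6,8}; col 9 has {3,8}; box has {2,3,4,6,7,8,9} → only 1 remains.
row 4, column 8 = 4: row 4 has {1,6}; col 8 has {1,2,3,5,6,7,9}; box has {1,3,5,6,8} → only 4 remains.
row 7, column 8 = 8: row 7 has {3,5,6}; col 8 has {1,2,3,4,5,6,7,9}; box has {1,2,3,5,7,9} → only 8 remains.
row 2, column 9 = 5: row 2 has {4,6,7,9}; col 9 has {1,3,8}; box has {1,2,3,4,6,7,8,9} → only 5 remains.
row 2, column 5 = 3: in row 2, 3 can only go here (every other open cell in that row sees a 3).
row 2, column 6 = 8: in row 2, 8 can only go here (every other open cell in that row sees an 8).
row 4, column 2 = 3: in row 4, 3 can only go here (every other open cell in that row sees a 3).
row 4, column 9 = 7: in row 4, 7 can only go here (every other open cell in that row sees a 7).
row 5, column 4 = 4: in row 5, 4 can only go here (every other open cell in that row sees a 4).
row 8, column 1 = 3: in row 8, 3 can only go here (every other open cell in that row sees a 3).
Singles propagation stalls; row 9, column 1 is still open with candidates {7,9}.
  Try row 9, column 1 = 7: this forces row 5, column 2=7, row 5, column 5=6, row 8, column 5=2, row 9, column 5=9, row 3, column 5=7, row 7, column 4=1; then row 7, column 5 has no candidate left — contradiction.
So row 9, column 1 = 9.
row 6, column 1 = 2 (sole candidate).
row 6, column 9 = 9 (sole candidate).
row 7, column 3 = 2 (sole candidate).
row 8, column 2 = 4 (sole candidate).
row 8, column 9 = 6 (sole candidate).
row 9, column 9 = 4: row 9 has {1,2,3,9}; col 9 has {1,3,5,6,7,8,9}; box has {1,2,3,5,6,7,8,9} → only 4 remains.
row 5, column 1 = 7 (sole candidate).
row 5, column 9 = 2 (sole candidate).
row 7, column 2 = 7 (sole candidate).
row 8, column 5 = 2 (sole candidate).
row 7, column 6 = 4 (hidden single in row 7).
Singles propagation stalls; row 9, column 2 is still open with candidates {5,8}.
  Try row 9, column 2 = 8: this forces row 6, column 2=6, row 6, column 6=1, row 9, column 3=5, row 1, column 6=9, row 3, column 5=7, row 3, column 6=2; then row 4, column 6 has no candidate left — contradiction.
So row 9, column 2 = 5.
row 9, column 3 = 8: row 9 has {1,2,3,4,5,9}; col 3 has {1,2,3,4,6,7}; box has {1,2,3,4,5,6,7,9} → only 8 remains.
row 4, column 5 = 8 (hidden single in row 4).
row 4, column 3 = 5 (hidden single in row 4).
row 5, column 3 = 9 (sole candidate).
row 5, column 2 = 6 (sole candidate).
row 5, column 5 = 5 (sole candidate).
row 6, column 2 = 8 (sole candidate).
Singles propagation stalls; row 9, column 5 is still open with candidates {6,7}.
  Try row 9, column 5 = 7: this forces row 3, column 5=9, row 7, column 5=1, row 9, column 6=6, row 1, column 6=1; then row 6, column 6 has no candidate left — contradiction.
So row 9, column 5 = 6.
row 6, column 5 = 1 (sole candidate).
row 6, column 6 = 6 (sole candidate).
row 7, column 5 = 9 (sole candidate).
row 9, column 6 = 7: row 9 has {1,2,3,4,5,6,8,9}; col 6 has {3,4,5,6,8}; box has {2,3,4,5,6,8,9} → only 7 remains.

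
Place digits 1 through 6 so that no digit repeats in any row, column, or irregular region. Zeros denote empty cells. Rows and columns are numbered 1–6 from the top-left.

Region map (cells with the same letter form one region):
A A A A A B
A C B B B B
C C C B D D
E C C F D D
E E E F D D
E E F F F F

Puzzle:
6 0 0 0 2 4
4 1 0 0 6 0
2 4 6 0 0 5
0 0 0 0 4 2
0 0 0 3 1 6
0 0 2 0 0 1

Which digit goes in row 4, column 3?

row 2, column 6 = 3 (sole candidate).
row 3, column 4 = 1 (sole candidate).
row 3, column 5 = 3 (sole candidate).
row 5, column 1 = 5 (sole candidate).
row 5, column 2 = 2 (sole candidate).
row 5, column 3 = 4 (sole candidate).
row 6, column 1 = 3 (sole candidate).
row 6, column 2 = 6 (sole candidate).
row 6, column 5 = 5 (sole candidate).
row 1, column 4 = 5 (sole candidate).
row 2, column 3 = 5 (sole candidate).
row 2, column 4 = 2 (sole candidate).
row 4, column 1 = 1 (sole candidate).
row 4, column 3 = 3: row 4 has {1,2,4}; col 3 has {2,4,5,6}; region has {1,2,4,6} → only 3 remains.

3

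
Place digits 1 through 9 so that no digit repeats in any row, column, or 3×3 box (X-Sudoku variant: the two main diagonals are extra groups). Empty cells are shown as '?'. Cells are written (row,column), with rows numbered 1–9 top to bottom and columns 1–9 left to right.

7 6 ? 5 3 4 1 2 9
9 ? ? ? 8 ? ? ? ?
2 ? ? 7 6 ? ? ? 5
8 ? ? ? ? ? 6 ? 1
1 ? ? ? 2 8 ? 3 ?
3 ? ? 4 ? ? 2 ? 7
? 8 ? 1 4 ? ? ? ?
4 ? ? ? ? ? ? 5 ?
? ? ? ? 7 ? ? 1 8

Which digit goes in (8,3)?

(1,3) = 8: row 1 has {1,2,3,4,5,6,7,9}; col 3 has {}; box has {2,6,7,9} → only 8 remains.
(2,4) = 2: row 2 has {8,9}; col 4 has {1,4,5,7}; box has {3,4,5,6,7,8} → only 2 remains.
(2,6) = 1: row 2 has {2,8,9}; col 6 has {4,8}; box has {2,3,4,5,6,7,8} → only 1 remains.
(3,6) = 9: row 3 has {2,5,6,7}; col 6 has {1,4,8}; box has {1,2,3,4,5,6,7,8} → only 9 remains.
(5,9) = 4: row 5 has {1,2,3,8}; col 9 has {1,5,7,8,9}; box has {1,2,3,6,7} → only 4 remains.
(6,6) = 6: row 6 has {2,3,4,7}; col 6 has {1,4,8,9}; box has {2,4,8}; main diagonal has {2,5,7,8} → only 6 remains.
(8,5) = 9: row 8 has {4,5}; col 5 has {2,3,4,6,7,8}; box has {1,4,7} → only 9 remains.
(4,5) = 5: row 4 has {1,6,8}; col 5 has {2,3,4,6,7,8,9}; box has {2,4,6,8} → only 5 remains.
(4,8) = 9: row 4 has {1,5,6,8}; col 8 has {1,2,3,5}; box has {1,2,3,4,6,7} → only 9 remains.
(5,4) = 9: row 5 has {1,2,3,4,8}; col 4 has {1,2,4,5,7}; box has {2,4,5,6,8} → only 9 remains.
(5,7) = 5: row 5 has {1,2,3,4,8,9}; col 7 has {1,2,6}; box has {1,2,3,4,6,7,9} → only 5 remains.
(6,5) = 1: row 6 has {2,3,4,6,7}; col 5 has {2,3,4,5,6,7,8,9}; box has {2,4,5,6,8,9} → only 1 remains.
(6,8) = 8: row 6 has {1,2,3,4,6,7}; col 8 has {1,2,3,5,9}; box has {1,2,3,4,5,6,7,9} → only 8 remains.
(3,8) = 4: row 3 has {2,5,6,7,9}; col 8 has {1,2,3,5,8,9}; box has {1,2,5,9} → only 4 remains.
(4,4) = 3: row 4 has {1,5,6,8,9}; col 4 has {1,2,4,5,7,9}; box has {1,2,4,5,6,8,9}; main diagonal has {2,5,6,7,8} → only 3 remains.
(4,6) = 7: row 4 has {1,3,5,6,8,9}; col 6 has {1,4,6,8,9}; box has {1,2,3,4,5,6,8,9}; anti-diagonal has {2,4,9} → only 7 remains.
(5,2) = 7: row 5 has {1,2,3,4,5,8,9}; col 2 has {6,8}; box has {1,3,8} → only 7 remains.
(5,3) = 6: row 5 has {1,2,3,4,5,7,8,9}; col 3 has {8}; box has {1,3,7,8} → only 6 remains.
(7,7) = 9: row 7 has {1,4,8}; col 7 has {1,2,5,6}; box has {1,5,8}; main diagonal has {2,3,5,6,7,8} → only 9 remains.
(9,4) = 6: row 9 has {1,7,8}; col 4 has {1,2,3,4,5,7,9}; box has {1,4,7,9} → only 6 remains.
(2,2) = 4: row 2 has {1,2,8,9}; col 2 has {6,7,8}; box has {2,6,7,8,9}; main diagonal has {2,3,5,6,7,8,9} → only 4 remains.
(2,8) = 6: row 2 has {1,2,4,8,9}; col 8 has {1,2,3,4,5,8,9}; box has {1,2,4,5,9}; anti-diagonal has {2,4,7,9} → only 6 remains.
(2,9) = 3: row 2 has {1,2,4,6,8,9}; col 9 has {1,4,5,7,8,9}; box has {1,2,4,5,6,9} → only 3 remains.
(3,3) = 1: row 3 has {2,4,5,6,7,9}; col 3 has {6,8}; box has {2,4,6,7,8,9}; main diagonal has {2,3,4,5,6,7,8,9} → only 1 remains.
(3,7) = 8: row 3 has {1,2,4,5,6,7,9}; col 7 has {1,2,5,6,9}; box has {1,2,3,4,5,6,9}; anti-diagonal has {2,4,6,7,9} → only 8 remains.
(4,2) = 2: row 4 has {1,3,5,6,7,8,9}; col 2 has {4,6,7,8}; box has {1,3,6,7,8} → only 2 remains.
(4,3) = 4: row 4 has {1,2,3,5,6,7,8,9}; col 3 has {1,6,8}; box has {1,2,3,6,7,8} → only 4 remains.
(7,8) = 7: row 7 has {1,4,8,9}; col 8 has {1,2,3,4,5,6,8,9}; box has {1,5,8,9} → only 7 remains.
(8,4) = 8: row 8 has {4,5,9}; col 4 has {1,2,3,4,5,6,7,9}; box has {1,4,6,7,9} → only 8 remains.
(8,7) = 3: row 8 has {4,5,8,9}; col 7 has {1,2,5,6,8,9}; box has {1,5,7,8,9} → only 3 remains.
(9,1) = 5: row 9 has {1,6,7,8}; col 1 has {1,2,3,4,7,8,9}; box has {4,8}; anti-diagonal has {2,4,6,7,8,9} → only 5 remains.
(9,7) = 4: row 9 has {1,5,6,7,8}; col 7 has {1,2,3,5,6,8,9}; box has {1,3,5,7,8,9} → only 4 remains.
(2,3) = 5: row 2 has {1,2,3,4,6,8,9}; col 3 has {1,4,6,8}; box has {1,2,4,6,7,8,9} → only 5 remains.
(2,7) = 7: row 2 has {1,2,3,4,5,6,8,9}; col 7 has {1,2,3,4,5,6,8,9}; box has {1,2,3,4,5,6,8,9} → only 7 remains.
(3,2) = 3: row 3 has {1,2,4,5,6,7,8,9}; col 2 has {2,4,6,7,8}; box has {1,2,4,5,6,7,8,9} → only 3 remains.
(6,3) = 9: row 6 has {1,2,3,4,6,7,8}; col 3 has {1,4,5,6,8}; box has {1,2,3,4,6,7,8} → only 9 remains.
(7,1) = 6: row 7 has {1,4,7,8,9}; col 1 has {1,2,3,4,5,7,8,9}; box has {4,5,8} → only 6 remains.
(7,3) = 3: row 7 has {1,4,6,7,8,9}; col 3 has {1,4,5,6,8,9}; box has {4,5,6,8}; anti-diagonal has {2,4,5,6,7,8,9} → only 3 remains.
(7,9) = 2: row 7 has {1,3,4,6,7,8,9}; col 9 has {1,3,4,5,7,8,9}; box has {1,3,4,5,7,8,9} → only 2 remains.
(8,2) = 1: row 8 has {3,4,5,8,9}; col 2 has {2,3,4,6,7,8}; box has {3,4,5,6,8}; anti-diagonal has {2,3,4,5,6,7,8,9} → only 1 remains.
(8,6) = 2: row 8 has {1,3,4,5,8,9}; col 6 has {1,4,6,7,8,9}; box has {1,4,6,7,8,9} → only 2 remains.
(8,9) = 6: row 8 has {1,2,3,4,5,8,9}; col 9 has {1,2,3,4,5,7,8,9}; box has {1,2,3,4,5,7,8,9} → only 6 remains.
(9,2) = 9: row 9 has {1,4,5,6,7,8}; col 2 has {1,2,3,4,6,7,8}; box has {1,3,4,5,6,8} → only 9 remains.
(9,3) = 2: row 9 has {1,4,5,6,7,8,9}; col 3 has {1,3,4,5,6,8,9}; box has {1,3,4,5,6,8,9} → only 2 remains.
(9,6) = 3: row 9 has {1,2,4,5,6,7,8,9}; col 6 has {1,2,4,6,7,8,9}; box has {1,2,4,6,7,8,9} → only 3 remains.
(6,2) = 5: row 6 has {1,2,3,4,6,7,8,9}; col 2 has {1,2,3,4,6,7,8,9}; box has {1,2,3,4,6,7,8,9} → only 5 remains.
(7,6) = 5: row 7 has {1,2,3,4,6,7,8,9}; col 6 has {1,2,3,4,6,7,8,9}; box has {1,2,3,4,6,7,8,9} → only 5 remains.
(8,3) = 7: row 8 has {1,2,3,4,5,6,8,9}; col 3 has {1,2,3,4,5,6,8,9}; box has {1,2,3,4,5,6,8,9} → only 7 remains.

7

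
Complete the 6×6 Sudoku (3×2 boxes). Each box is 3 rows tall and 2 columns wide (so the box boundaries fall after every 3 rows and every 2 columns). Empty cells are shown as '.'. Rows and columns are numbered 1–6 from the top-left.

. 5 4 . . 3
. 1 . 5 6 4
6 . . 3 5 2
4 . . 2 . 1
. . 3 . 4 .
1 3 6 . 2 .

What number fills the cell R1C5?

R1C1 = 2: row 1 has {3,4,5}; col 1 has {1,4,6}; box has {1,5,6} → only 2 remains.
R1C5 = 1: row 1 has {2,3,4,5}; col 5 has {2,4,5,6}; box has {2,3,4,5,6} → only 1 remains.

1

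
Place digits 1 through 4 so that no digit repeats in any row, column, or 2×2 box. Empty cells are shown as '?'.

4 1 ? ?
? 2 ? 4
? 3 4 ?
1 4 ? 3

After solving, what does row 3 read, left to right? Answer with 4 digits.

2341

row 1, column 4 = 2: row 1 has {1,4}; col 4 has {3,4}; box has {4} → only 2 remains.
row 2, column 1 = 3: row 2 has {2,4}; col 1 has {1,4}; box has {1,2,4} → only 3 remains.
row 2, column 3 = 1: row 2 has {2,3,4}; col 3 has {4}; box has {2,4} → only 1 remains.
row 3, column 1 = 2: row 3 has {3,4}; col 1 has {1,3,4}; box has {1,3,4} → only 2 remains.
row 3, column 4 = 1: row 3 has {2,3,4}; col 4 has {2,3,4}; box has {3,4} → only 1 remains.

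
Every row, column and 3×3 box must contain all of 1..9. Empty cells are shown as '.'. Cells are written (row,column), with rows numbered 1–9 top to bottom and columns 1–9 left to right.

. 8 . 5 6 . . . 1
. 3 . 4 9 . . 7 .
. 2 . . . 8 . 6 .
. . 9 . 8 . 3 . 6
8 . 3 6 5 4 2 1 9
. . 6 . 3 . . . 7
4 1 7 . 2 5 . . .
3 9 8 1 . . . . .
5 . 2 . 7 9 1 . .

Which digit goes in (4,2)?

5

(1,3) = 4: row 1 has {1,5,6,8}; col 3 has {2,3,6,7,8,9}; box has {2,3,8} → only 4 remains.
(1,7) = 9: row 1 has {1,4,5,6,8}; col 7 has {1,2,3}; box has {1,6,7} → only 9 remains.
(3,5) = 1: row 3 has {2,6,8}; col 5 has {2,3,5,6,7,8,9}; box has {4,5,6,8,9} → only 1 remains.
(5,2) = 7: row 5 has {1,2,3,4,5,6,8,9}; col 2 has {1,2,3,8,9}; box has {3,6,8,9} → only 7 remains.
(8,5) = 4: row 8 has {1,3,8,9}; col 5 has {1,2,3,5,6,7,8,9}; box has {1,2,5,7,9} → only 4 remains.
(8,6) = 6: row 8 has {1,3,4,8,9}; col 6 has {4,5,8,9}; box has {1,2,4,5,7,9} → only 6 remains.
(9,2) = 6: row 9 has {1,2,5,7,9}; col 2 has {1,2,3,7,8,9}; box has {1,2,3,4,5,7,8,9} → only 6 remains.
(1,1) = 7: row 1 has {1,4,5,6,8,9}; col 1 has {3,4,5,8}; box has {2,3,4,8} → only 7 remains.
(2,6) = 2: row 2 has {3,4,7,9}; col 6 has {4,5,6,8,9}; box has {1,4,5,6,8,9} → only 2 remains.
(3,1) = 9: row 3 has {1,2,6,8}; col 1 has {3,4,5,7,8}; box has {2,3,4,7,8} → only 9 remains.
(3,3) = 5: row 3 has {1,2,6,8,9}; col 3 has {2,3,4,6,7,8,9}; box has {2,3,4,7,8,9} → only 5 remains.
(3,7) = 4: row 3 has {1,2,5,6,8,9}; col 7 has {1,2,3,9}; box has {1,6,7,9} → only 4 remains.
(3,9) = 3: row 3 has {1,2,4,5,6,8,9}; col 9 has {1,6,7,9}; box has {1,4,6,7,9} → only 3 remains.
(6,6) = 1: row 6 has {3,6,7}; col 6 has {2,4,5,6,8,9}; box has {3,4,5,6,8} → only 1 remains.
(7,9) = 8: row 7 has {1,2,4,5,7}; col 9 has {1,3,6,7,9}; box has {1} → only 8 remains.
(9,9) = 4: row 9 has {1,2,5,6,7,9}; col 9 has {1,3,6,7,8,9}; box has {1,8} → only 4 remains.
(1,6) = 3: row 1 has {1,4,5,6,7,8,9}; col 6 has {1,2,4,5,6,8,9}; box has {1,2,4,5,6,8,9} → only 3 remains.
(1,8) = 2: row 1 has {1,3,4,5,6,7,8,9}; col 8 has {1,6,7}; box has {1,3,4,6,7,9} → only 2 remains.
(2,3) = 1: row 2 has {2,3,4,7,9}; col 3 has {2,3,4,5,6,7,8,9}; box has {2,3,4,5,7,8,9} → only 1 remains.
(2,9) = 5: row 2 has {1,2,3,4,7,9}; col 9 has {1,3,4,6,7,8,9}; box has {1,2,3,4,6,7,9} → only 5 remains.
(3,4) = 7: row 3 has {1,2,3,4,5,6,8,9}; col 4 has {1,4,5,6}; box has {1,2,3,4,5,6,8,9} → only 7 remains.
(4,4) = 2: row 4 has {3,6,8,9}; col 4 has {1,4,5,6,7}; box has {1,3,4,5,6,8} → only 2 remains.
(4,6) = 7: row 4 has {2,3,6,8,9}; col 6 has {1,2,3,4,5,6,8,9}; box has {1,2,3,4,5,6,8} → only 7 remains.
(6,1) = 2: row 6 has {1,3,6,7}; col 1 has {3,4,5,7,8,9}; box has {3,6,7,8,9} → only 2 remains.
(6,4) = 9: row 6 has {1,2,3,6,7}; col 4 has {1,2,4,5,6,7}; box has {1,2,3,4,5,6,7,8} → only 9 remains.
(7,4) = 3: row 7 has {1,2,4,5,7,8}; col 4 has {1,2,4,5,6,7,9}; box has {1,2,4,5,6,7,9} → only 3 remains.
(7,7) = 6: row 7 has {1,2,3,4,5,7,8}; col 7 has {1,2,3,4,9}; box has {1,4,8} → only 6 remains.
(7,8) = 9: row 7 has {1,2,3,4,5,6,7,8}; col 8 has {1,2,6,7}; box has {1,4,6,8} → only 9 remains.
(8,8) = 5: row 8 has {1,3,4,6,8,9}; col 8 has {1,2,6,7,9}; box has {1,4,6,8,9} → only 5 remains.
(8,9) = 2: row 8 has {1,3,4,5,6,8,9}; col 9 has {1,3,4,5,6,7,8,9}; box has {1,4,5,6,8,9} → only 2 remains.
(9,4) = 8: row 9 has {1,2,4,5,6,7,9}; col 4 has {1,2,3,4,5,6,7,9}; box has {1,2,3,4,5,6,7,9} → only 8 remains.
(9,8) = 3: row 9 has {1,2,4,5,6,7,8,9}; col 8 has {1,2,5,6,7,9}; box has {1,2,4,5,6,8,9} → only 3 remains.
(2,1) = 6: row 2 has {1,2,3,4,5,7,9}; col 1 has {2,3,4,5,7,8,9}; box has {1,2,3,4,5,7,8,9} → only 6 remains.
(2,7) = 8: row 2 has {1,2,3,4,5,6,7,9}; col 7 has {1,2,3,4,6,9}; box has {1,2,3,4,5,6,7,9} → only 8 remains.
(4,1) = 1: row 4 has {2,3,6,7,8,9}; col 1 has {2,3,4,5,6,7,8,9}; box has {2,3,6,7,8,9} → only 1 remains.
(4,8) = 4: row 4 has {1,2,3,6,7,8,9}; col 8 has {1,2,3,5,6,7,9}; box has {1,2,3,6,7,9} → only 4 remains.
(6,7) = 5: row 6 has {1,2,3,6,7,9}; col 7 has {1,2,3,4,6,8,9}; box has {1,2,3,4,6,7,9} → only 5 remains.
(6,8) = 8: row 6 has {1,2,3,5,6,7,9}; col 8 has {1,2,3,4,5,6,7,9}; box has {1,2,3,4,5,6,7,9} → only 8 remains.
(8,7) = 7: row 8 has {1,2,3,4,5,6,8,9}; col 7 has {1,2,3,4,5,6,8,9}; box has {1,2,3,4,5,6,8,9} → only 7 remains.
(4,2) = 5: row 4 has {1,2,3,4,6,7,8,9}; col 2 has {1,2,3,6,7,8,9}; box has {1,2,3,6,7,8,9} → only 5 remains.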